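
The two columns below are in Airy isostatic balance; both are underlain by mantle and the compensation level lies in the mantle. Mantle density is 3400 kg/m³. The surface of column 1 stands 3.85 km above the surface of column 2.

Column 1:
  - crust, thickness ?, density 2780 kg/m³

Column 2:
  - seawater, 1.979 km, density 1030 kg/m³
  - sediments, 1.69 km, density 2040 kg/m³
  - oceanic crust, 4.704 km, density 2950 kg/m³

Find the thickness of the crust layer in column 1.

35.8 km

Take the compensation level at the base of the deeper column (depth z_c below the surface of column 1) and equate Σ ρ_i t_i down to z_c; mantle fills any gap and the z_c terms cancel.
Column 1: x×2780 + (z_c − 0 − x)×3400
Column 2: 3.85×0 + 1.979×1030 + 1.69×2040 + 4.704×2950 + (z_c − 3.85 − 8.373)×3400
The z_c×3400 term appears on both sides and cancels. Collect the known terms of each column as K = Σ(ρt)_known − 3400 × (depth of known layers): K_1 = 0 − 3400×0 = 0; K_2 = 19362.77 − 3400×(3.85 + 8.373) = −22195.43.
Balance: K_1 − x×(3400 − 2780) = K_2, so x = (K_1 − K_2)/(3400 − 2780) = 22195.4/620 = 35.8 km.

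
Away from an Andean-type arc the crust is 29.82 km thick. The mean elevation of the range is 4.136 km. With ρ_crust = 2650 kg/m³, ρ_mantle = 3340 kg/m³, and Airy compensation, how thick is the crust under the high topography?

49.8 km

Root depth r = h ρ_c / (ρ_m − ρ_c) = 4.136 km × 2650 / 690 = 15.88 km.
Total thickness = T + h + r = 29.82 km + 4.136 km + 15.88 km = 49.8 km.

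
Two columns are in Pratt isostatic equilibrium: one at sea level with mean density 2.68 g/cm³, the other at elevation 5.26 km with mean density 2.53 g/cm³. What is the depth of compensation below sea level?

ρ_ref D = ρ (D + h) → D (ρ_ref − ρ) = ρ h.
D = ρ h/(ρ_ref − ρ) = 2.53 × 5.26 km/(2.68 − 2.53) = 88.7 km.

88.7 km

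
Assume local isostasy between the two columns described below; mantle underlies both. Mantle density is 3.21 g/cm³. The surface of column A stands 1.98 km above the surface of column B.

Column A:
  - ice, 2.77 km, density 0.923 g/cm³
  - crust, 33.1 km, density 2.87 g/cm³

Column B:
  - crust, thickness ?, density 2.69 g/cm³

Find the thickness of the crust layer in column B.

Take the compensation level at the base of the deeper column (depth z_c below the surface of column A) and equate Σ ρ_i t_i down to z_c; mantle fills any gap and the z_c terms cancel.
Column A: 2.77×0.923 + 33.1×2.87 + (z_c − 35.87)×3.21
Column B: 1.98×0 + x×2.69 + (z_c − 1.98 − 0 − x)×3.21
The z_c×3.21 term appears on both sides and cancels. Collect the known terms of each column as K = Σ(ρt)_known − 3.21 × (depth of known layers): K_A = 97.55371 − 3.21×35.87 = −17.58899; K_B = 0 − 3.21×(1.98 + 0) = −6.3558.
Balance: K_A = K_B − x×(3.21 − 2.69), so x = (K_B − K_A)/(3.21 − 2.69) = 11.2332/0.52 = 21.6 km.

21.6 km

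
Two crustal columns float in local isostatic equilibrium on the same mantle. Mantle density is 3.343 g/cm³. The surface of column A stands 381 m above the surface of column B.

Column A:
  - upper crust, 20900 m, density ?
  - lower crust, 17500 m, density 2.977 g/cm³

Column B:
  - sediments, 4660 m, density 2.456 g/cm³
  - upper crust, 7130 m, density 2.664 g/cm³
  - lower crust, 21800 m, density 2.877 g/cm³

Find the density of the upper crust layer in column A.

Take the compensation level at the base of the deeper column (depth z_c below the surface of column A) and equate Σ ρ_i t_i down to z_c; mantle fills any gap and the z_c terms cancel.
Column A: 20900×ρ + 17500×2.977 + (z_c − 38400)×3.343
Column B: 381×0 + 4660×2.456 + 7130×2.664 + 21800×2.877 + (z_c − 381 − 33590)×3.343
The z_c×3.343 term appears on both sides and cancels. Collect the known terms of each column as K = Σ(ρt)_known − 3.343 × (depth of known layers): K_A = 52097.5 − 3.343×38400 = −76273.7; K_B = 93157.88 − 3.343×(381 + 33590) = −20407.173.
Balance: K_A + 20900×ρ = K_B, so ρ = (K_B − K_A)/20900 = 55866.5/20900 = 2.67 g/cm³.

2.67 g/cm³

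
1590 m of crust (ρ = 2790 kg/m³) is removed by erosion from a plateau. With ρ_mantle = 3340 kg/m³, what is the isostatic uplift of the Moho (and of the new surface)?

Unloading: uplift u = e ρ_c/ρ_m = 1590 m × 2790/3340 = 1330 m.

1330 m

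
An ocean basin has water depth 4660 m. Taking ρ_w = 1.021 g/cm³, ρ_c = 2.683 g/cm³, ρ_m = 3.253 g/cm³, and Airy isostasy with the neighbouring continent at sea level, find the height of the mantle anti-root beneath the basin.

In Airy isostatic equilibrium: replacing crust with seawater at the top is compensated by replacing crust with mantle at the base: d (ρ_c − ρ_w) = a (ρ_m − ρ_c).
a = d (ρ_c − ρ_w)/(ρ_m − ρ_c) = 4660 m × 1.662/0.57 = 13600 m.

13600 m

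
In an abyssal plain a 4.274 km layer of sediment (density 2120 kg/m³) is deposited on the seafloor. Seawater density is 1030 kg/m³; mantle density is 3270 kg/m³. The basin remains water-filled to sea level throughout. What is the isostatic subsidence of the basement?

Submarine loading: the sediment displaces seawater, and the subsidence is in turn flooded, so s (ρ_m − ρ_w) = t (ρ_sed − ρ_w).
s = 4.274 km × (2120 − 1030) / (3270 − 1030) = 2.08 km.

2.08 km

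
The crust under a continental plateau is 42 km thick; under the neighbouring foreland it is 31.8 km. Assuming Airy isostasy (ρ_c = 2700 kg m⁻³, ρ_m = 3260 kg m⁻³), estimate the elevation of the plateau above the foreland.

1.75 km

Excess crust Δ = 42 km − 31.8 km = 10.2 km, split between elevation h and root r with h + r = Δ.
Airy balance ρ_c h = (ρ_m − ρ_c) r gives r = h ρ_c/(ρ_m − ρ_c), so h (1 + ρ_c/(ρ_m − ρ_c)) = Δ, i.e. h = Δ (ρ_m − ρ_c)/ρ_m.
h = 10.2 km × 560/3260 = 1.75 km.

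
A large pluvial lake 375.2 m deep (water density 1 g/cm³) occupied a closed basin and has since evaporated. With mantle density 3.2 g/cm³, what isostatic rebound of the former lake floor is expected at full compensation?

u = d ρ_w/ρ_m = 375.2 m × 1/3.2 = 117 m.

117 m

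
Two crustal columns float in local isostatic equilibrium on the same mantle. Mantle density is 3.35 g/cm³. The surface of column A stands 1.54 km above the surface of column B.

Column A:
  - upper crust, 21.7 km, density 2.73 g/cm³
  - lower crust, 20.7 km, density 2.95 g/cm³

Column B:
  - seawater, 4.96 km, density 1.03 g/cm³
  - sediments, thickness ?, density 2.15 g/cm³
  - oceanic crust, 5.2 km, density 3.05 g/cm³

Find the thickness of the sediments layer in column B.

Take the compensation level at the base of the deeper column (depth z_c below the surface of column A) and equate Σ ρ_i t_i down to z_c; mantle fills any gap and the z_c terms cancel.
Column A: 21.7×2.73 + 20.7×2.95 + (z_c − 42.4)×3.35
Column B: 1.54×0 + 4.96×1.03 + x×2.15 + 5.2×3.05 + (z_c − 1.54 − 10.16 − x)×3.35
The z_c×3.35 term appears on both sides and cancels. Collect the known terms of each column as K = Σ(ρt)_known − 3.35 × (depth of known layers): K_A = 120.306 − 3.35×42.4 = −21.734; K_B = 20.9688 − 3.35×(1.54 + 10.16) = −18.2262.
Balance: K_A = K_B − x×(3.35 − 2.15), so x = (K_B − K_A)/(3.35 − 2.15) = 3.5078/1.2 = 2.92 km.

2.92 km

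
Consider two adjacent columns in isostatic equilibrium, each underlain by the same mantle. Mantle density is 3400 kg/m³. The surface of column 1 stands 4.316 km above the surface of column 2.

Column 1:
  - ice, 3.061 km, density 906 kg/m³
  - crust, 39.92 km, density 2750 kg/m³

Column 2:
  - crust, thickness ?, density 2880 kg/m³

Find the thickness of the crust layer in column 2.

Take the compensation level at the base of the deeper column (depth z_c below the surface of column 1) and equate Σ ρ_i t_i down to z_c; mantle fills any gap and the z_c terms cancel.
Column 1: 3.061×906 + 39.92×2750 + (z_c − 42.981)×3400
Column 2: 4.316×0 + x×2880 + (z_c − 4.316 − 0 − x)×3400
The z_c×3400 term appears on both sides and cancels. Collect the known terms of each column as K = Σ(ρt)_known − 3400 × (depth of known layers): K_1 = 112553.266 − 3400×42.981 = −33582.134; K_2 = 0 − 3400×(4.316 + 0) = −14674.4.
Balance: K_1 = K_2 − x×(3400 − 2880), so x = (K_2 − K_1)/(3400 − 2880) = 18907.7/520 = 36.4 km.

36.4 km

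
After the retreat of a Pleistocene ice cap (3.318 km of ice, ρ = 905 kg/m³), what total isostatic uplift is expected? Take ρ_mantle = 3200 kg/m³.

0.938 km

Removing the load lets mantle flow back in; uplift u satisfies ρ_ice t = ρ_m u.
u = t ρ_ice/ρ_m = 3.318 km × 905/3200 = 0.938 km.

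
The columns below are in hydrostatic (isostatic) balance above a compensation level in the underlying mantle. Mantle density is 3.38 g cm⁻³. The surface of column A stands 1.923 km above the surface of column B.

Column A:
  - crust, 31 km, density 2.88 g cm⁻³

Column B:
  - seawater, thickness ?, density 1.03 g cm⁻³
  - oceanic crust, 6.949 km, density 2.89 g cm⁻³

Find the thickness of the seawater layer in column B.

Take the compensation level at the base of the deeper column (depth z_c below the surface of column A) and equate Σ ρ_i t_i down to z_c; mantle fills any gap and the z_c terms cancel.
Column A: 31×2.88 + (z_c − 31)×3.38
Column B: 1.923×0 + x×1.03 + 6.949×2.89 + (z_c − 1.923 − 6.949 − x)×3.38
The z_c×3.38 term appears on both sides and cancels. Collect the known terms of each column as K = Σ(ρt)_known − 3.38 × (depth of known layers): K_A = 89.28 − 3.38×31 = −15.5; K_B = 20.08261 − 3.38×(1.923 + 6.949) = −9.90475.
Balance: K_A = K_B − x×(3.38 − 1.03), so x = (K_B − K_A)/(3.38 − 1.03) = 5.59525/2.35 = 2.38 km.

2.38 km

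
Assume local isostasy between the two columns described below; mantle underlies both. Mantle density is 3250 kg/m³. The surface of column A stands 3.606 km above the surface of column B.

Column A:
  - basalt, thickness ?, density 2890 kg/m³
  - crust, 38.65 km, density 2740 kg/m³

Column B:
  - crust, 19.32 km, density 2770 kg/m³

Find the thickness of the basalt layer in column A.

3.56 km

Take the compensation level at the base of the deeper column (depth z_c below the surface of column A) and equate Σ ρ_i t_i down to z_c; mantle fills any gap and the z_c terms cancel.
Column A: x×2890 + 38.65×2740 + (z_c − 38.65 − x)×3250
Column B: 3.606×0 + 19.32×2770 + (z_c − 3.606 − 19.32)×3250
The z_c×3250 term appears on both sides and cancels. Collect the known terms of each column as K = Σ(ρt)_known − 3250 × (depth of known layers): K_A = 105901 − 3250×38.65 = −19711.5; K_B = 53516.4 − 3250×(3.606 + 19.32) = −20993.1.
Balance: K_A − x×(3250 − 2890) = K_B, so x = (K_A − K_B)/(3250 − 2890) = 1281.6/360 = 3.56 km.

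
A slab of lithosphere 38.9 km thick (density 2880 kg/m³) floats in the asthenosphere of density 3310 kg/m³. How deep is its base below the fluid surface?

Draft d = t ρ_obj/ρ_fluid = 38.9 km × 2880/3310 = 33.8 km.

33.8 km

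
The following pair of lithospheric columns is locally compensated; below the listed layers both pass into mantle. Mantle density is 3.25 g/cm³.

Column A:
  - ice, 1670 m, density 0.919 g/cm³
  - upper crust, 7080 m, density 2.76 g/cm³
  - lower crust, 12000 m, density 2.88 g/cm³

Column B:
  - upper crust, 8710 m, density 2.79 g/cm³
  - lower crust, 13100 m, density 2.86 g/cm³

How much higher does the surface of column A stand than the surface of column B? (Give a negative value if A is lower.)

827 m

For any compensation level in the mantle, the mantle terms cancel and isostasy reduces to e = (Σt_A − Σt_B) − (Σ(ρt)_A − Σ(ρt)_B) / ρ_m.
Σt_A = 20750 m; Σt_B = 21810 m; Σ(ρt)_A = 55635.53; Σ(ρt)_B = 61766.9 (in m·g/cm³).
e = (20750 − 21810) − (55635.53 − 61766.9) / 3.25 = 827 m.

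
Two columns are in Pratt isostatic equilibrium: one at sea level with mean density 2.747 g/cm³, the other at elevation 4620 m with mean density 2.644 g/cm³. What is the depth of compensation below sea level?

119000 m

ρ_ref D = ρ (D + h) → D (ρ_ref − ρ) = ρ h.
D = ρ h/(ρ_ref − ρ) = 2.644 × 4620 m/(2.747 − 2.644) = 119000 m.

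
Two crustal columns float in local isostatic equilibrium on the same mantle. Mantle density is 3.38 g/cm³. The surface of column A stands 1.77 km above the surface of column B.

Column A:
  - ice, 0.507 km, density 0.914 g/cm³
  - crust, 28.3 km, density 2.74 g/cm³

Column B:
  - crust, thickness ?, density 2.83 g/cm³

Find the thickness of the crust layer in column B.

24.3 km

Take the compensation level at the base of the deeper column (depth z_c below the surface of column A) and equate Σ ρ_i t_i down to z_c; mantle fills any gap and the z_c terms cancel.
Column A: 0.507×0.914 + 28.3×2.74 + (z_c − 28.807)×3.38
Column B: 1.77×0 + x×2.83 + (z_c − 1.77 − 0 − x)×3.38
The z_c×3.38 term appears on both sides and cancels. Collect the known terms of each column as K = Σ(ρt)_known − 3.38 × (depth of known layers): K_A = 78.005398 − 3.38×28.807 = −19.362262; K_B = 0 − 3.38×(1.77 + 0) = −5.9826.
Balance: K_A = K_B − x×(3.38 − 2.83), so x = (K_B − K_A)/(3.38 − 2.83) = 13.3797/0.55 = 24.3 km.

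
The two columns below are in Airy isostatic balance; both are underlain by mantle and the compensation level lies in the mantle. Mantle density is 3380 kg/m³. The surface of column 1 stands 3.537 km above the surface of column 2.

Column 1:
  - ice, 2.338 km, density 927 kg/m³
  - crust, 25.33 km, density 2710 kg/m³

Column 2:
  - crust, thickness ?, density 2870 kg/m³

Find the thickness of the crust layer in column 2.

21.1 km

Take the compensation level at the base of the deeper column (depth z_c below the surface of column 1) and equate Σ ρ_i t_i down to z_c; mantle fills any gap and the z_c terms cancel.
Column 1: 2.338×927 + 25.33×2710 + (z_c − 27.668)×3380
Column 2: 3.537×0 + x×2870 + (z_c − 3.537 − 0 − x)×3380
The z_c×3380 term appears on both sides and cancels. Collect the known terms of each column as K = Σ(ρt)_known − 3380 × (depth of known layers): K_1 = 70811.626 − 3380×27.668 = −22706.214; K_2 = 0 − 3380×(3.537 + 0) = −11955.06.
Balance: K_1 = K_2 − x×(3380 − 2870), so x = (K_2 − K_1)/(3380 − 2870) = 10751.2/510 = 21.1 km.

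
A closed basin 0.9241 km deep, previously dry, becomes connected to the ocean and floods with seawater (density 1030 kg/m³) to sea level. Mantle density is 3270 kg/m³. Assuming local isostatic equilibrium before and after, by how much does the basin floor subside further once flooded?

0.425 km

After flooding the water column is d + s deep. Its weight must equal the weight of mantle displaced by the extra subsidence s: (d + s) ρ_w = s ρ_m.
s = d ρ_w / (ρ_m − ρ_w) = 0.9241 km × 1030/(3270 − 1030) = 0.425 km.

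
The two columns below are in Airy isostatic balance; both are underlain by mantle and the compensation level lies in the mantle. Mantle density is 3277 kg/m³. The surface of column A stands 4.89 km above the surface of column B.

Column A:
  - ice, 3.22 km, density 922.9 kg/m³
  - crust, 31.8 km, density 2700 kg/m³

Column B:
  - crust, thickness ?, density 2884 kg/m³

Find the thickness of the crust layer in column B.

Take the compensation level at the base of the deeper column (depth z_c below the surface of column A) and equate Σ ρ_i t_i down to z_c; mantle fills any gap and the z_c terms cancel.
Column A: 3.22×922.9 + 31.8×2700 + (z_c − 35.02)×3277
Column B: 4.89×0 + x×2884 + (z_c − 4.89 − 0 − x)×3277
The z_c×3277 term appears on both sides and cancels. Collect the known terms of each column as K = Σ(ρt)_known − 3277 × (depth of known layers): K_A = 88831.738 − 3277×35.02 = −25928.802; K_B = 0 − 3277×(4.89 + 0) = −16024.53.
Balance: K_A = K_B − x×(3277 − 2884), so x = (K_B − K_A)/(3277 − 2884) = 9904.27/393 = 25.2 km.

25.2 km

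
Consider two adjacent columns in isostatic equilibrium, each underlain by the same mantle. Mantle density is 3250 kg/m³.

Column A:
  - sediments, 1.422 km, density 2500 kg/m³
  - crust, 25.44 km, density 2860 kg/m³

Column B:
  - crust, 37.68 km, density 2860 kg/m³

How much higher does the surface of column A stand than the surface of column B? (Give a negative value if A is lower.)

−1.14 km

For any compensation level in the mantle, the mantle terms cancel and isostasy reduces to e = (Σt_A − Σt_B) − (Σ(ρt)_A − Σ(ρt)_B) / ρ_m.
Σt_A = 26.862 km; Σt_B = 37.68 km; Σ(ρt)_A = 76313.4; Σ(ρt)_B = 107764.8 (in km·kg/m³).
e = (26.862 − 37.68) − (76313.4 − 107764.8) / 3250 = −1.14 km.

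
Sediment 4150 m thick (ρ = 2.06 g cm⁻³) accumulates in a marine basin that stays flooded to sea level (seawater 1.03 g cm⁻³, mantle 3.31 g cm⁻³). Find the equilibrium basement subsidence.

Submarine loading: the sediment displaces seawater, and the subsidence is in turn flooded, so s (ρ_m − ρ_w) = t (ρ_sed − ρ_w).
s = 4150 m × (2.06 − 1.03) / (3.31 − 1.03) = 1870 m.

1870 m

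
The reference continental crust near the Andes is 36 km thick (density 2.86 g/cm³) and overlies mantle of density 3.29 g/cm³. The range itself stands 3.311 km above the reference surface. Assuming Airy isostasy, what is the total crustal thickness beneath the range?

61.3 km

Root depth r = h ρ_c / (ρ_m − ρ_c) = 3.311 km × 2.86 / 0.43 = 22.02 km.
Total thickness = T + h + r = 36 km + 3.311 km + 22.02 km = 61.3 km.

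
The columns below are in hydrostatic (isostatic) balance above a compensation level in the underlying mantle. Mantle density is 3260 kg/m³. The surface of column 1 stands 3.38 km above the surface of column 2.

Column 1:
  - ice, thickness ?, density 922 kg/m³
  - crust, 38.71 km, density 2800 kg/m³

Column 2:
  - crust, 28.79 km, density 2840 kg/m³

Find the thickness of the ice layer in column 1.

2.27 km

Take the compensation level at the base of the deeper column (depth z_c below the surface of column 1) and equate Σ ρ_i t_i down to z_c; mantle fills any gap and the z_c terms cancel.
Column 1: x×922 + 38.71×2800 + (z_c − 38.71 − x)×3260
Column 2: 3.38×0 + 28.79×2840 + (z_c − 3.38 − 28.79)×3260
The z_c×3260 term appears on both sides and cancels. Collect the known terms of each column as K = Σ(ρt)_known − 3260 × (depth of known layers): K_1 = 108388 − 3260×38.71 = −17806.6; K_2 = 81763.6 − 3260×(3.38 + 28.79) = −23110.6.
Balance: K_1 − x×(3260 − 922) = K_2, so x = (K_1 − K_2)/(3260 − 922) = 5304/2338 = 2.27 km.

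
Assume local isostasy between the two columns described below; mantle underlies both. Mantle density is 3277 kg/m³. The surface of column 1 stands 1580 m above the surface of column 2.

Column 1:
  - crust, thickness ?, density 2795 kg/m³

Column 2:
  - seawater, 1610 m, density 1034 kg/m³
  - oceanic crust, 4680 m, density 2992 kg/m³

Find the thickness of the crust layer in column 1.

21000 m

Take the compensation level at the base of the deeper column (depth z_c below the surface of column 1) and equate Σ ρ_i t_i down to z_c; mantle fills any gap and the z_c terms cancel.
Column 1: x×2795 + (z_c − 0 − x)×3277
Column 2: 1580×0 + 1610×1034 + 4680×2992 + (z_c − 1580 − 6290)×3277
The z_c×3277 term appears on both sides and cancels. Collect the known terms of each column as K = Σ(ρt)_known − 3277 × (depth of known layers): K_1 = 0 − 3277×0 = 0; K_2 = 15667300 − 3277×(1580 + 6290) = −10122690.
Balance: K_1 − x×(3277 − 2795) = K_2, so x = (K_1 − K_2)/(3277 − 2795) = 10122700/482 = 21000 m.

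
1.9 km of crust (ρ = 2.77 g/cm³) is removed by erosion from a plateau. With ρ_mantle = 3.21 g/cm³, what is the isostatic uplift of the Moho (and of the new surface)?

Unloading: uplift u = e ρ_c/ρ_m = 1.9 km × 2.77/3.21 = 1.64 km.

1.64 km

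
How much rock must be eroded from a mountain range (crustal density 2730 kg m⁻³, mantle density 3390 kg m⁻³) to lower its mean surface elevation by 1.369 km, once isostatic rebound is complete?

7.03 km

Net drop Δ = e − u = e − e ρ_c/ρ_m = e (ρ_m − ρ_c)/ρ_m.
e = Δ ρ_m/(ρ_m − ρ_c) = 1.369 km × 3390/660 = 7.03 km.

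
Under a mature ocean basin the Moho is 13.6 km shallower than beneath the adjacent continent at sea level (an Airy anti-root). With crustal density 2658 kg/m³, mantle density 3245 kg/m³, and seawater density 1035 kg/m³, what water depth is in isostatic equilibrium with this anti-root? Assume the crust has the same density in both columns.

4.92 km

Replacing a thickness d of crust by seawater at the top must be balanced by replacing crust with mantle at the base: d (ρ_c − ρ_w) = a (ρ_m − ρ_c).
d = a (ρ_m − ρ_c)/(ρ_c − ρ_w) = 13.6 km × 587/1623 = 4.92 km.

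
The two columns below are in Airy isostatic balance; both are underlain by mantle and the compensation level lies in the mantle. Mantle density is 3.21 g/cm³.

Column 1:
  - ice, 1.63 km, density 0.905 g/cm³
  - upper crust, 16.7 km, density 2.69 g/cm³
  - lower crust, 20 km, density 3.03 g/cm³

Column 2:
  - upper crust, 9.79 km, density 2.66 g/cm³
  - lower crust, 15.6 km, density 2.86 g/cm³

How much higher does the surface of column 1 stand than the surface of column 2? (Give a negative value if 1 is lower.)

1.62 km

For any compensation level in the mantle, the mantle terms cancel and isostasy reduces to e = (Σt_1 − Σt_2) − (Σ(ρt)_1 − Σ(ρt)_2) / ρ_m.
Σt_1 = 38.33 km; Σt_2 = 25.39 km; Σ(ρt)_1 = 106.99815; Σ(ρt)_2 = 70.6574 (in km·g/cm³).
e = (38.33 − 25.39) − (106.99815 − 70.6574) / 3.21 = 1.62 km.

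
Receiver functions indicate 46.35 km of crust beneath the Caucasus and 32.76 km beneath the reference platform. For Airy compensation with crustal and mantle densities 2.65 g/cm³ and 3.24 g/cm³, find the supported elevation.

Excess crust Δ = 46.35 km − 32.76 km = 13.59 km, split between elevation h and root r with h + r = Δ.
Airy balance ρ_c h = (ρ_m − ρ_c) r gives r = h ρ_c/(ρ_m − ρ_c), so h (1 + ρ_c/(ρ_m − ρ_c)) = Δ, i.e. h = Δ (ρ_m − ρ_c)/ρ_m.
h = 13.59 km × 0.59/3.24 = 2.47 km.

2.47 km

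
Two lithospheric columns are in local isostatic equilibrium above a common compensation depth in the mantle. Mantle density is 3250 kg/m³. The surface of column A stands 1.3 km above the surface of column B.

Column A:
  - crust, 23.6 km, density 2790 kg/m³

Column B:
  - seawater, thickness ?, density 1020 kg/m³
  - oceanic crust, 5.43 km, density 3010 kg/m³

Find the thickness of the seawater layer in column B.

2.39 km

Take the compensation level at the base of the deeper column (depth z_c below the surface of column A) and equate Σ ρ_i t_i down to z_c; mantle fills any gap and the z_c terms cancel.
Column A: 23.6×2790 + (z_c − 23.6)×3250
Column B: 1.3×0 + x×1020 + 5.43×3010 + (z_c − 1.3 − 5.43 − x)×3250
The z_c×3250 term appears on both sides and cancels. Collect the known terms of each column as K = Σ(ρt)_known − 3250 × (depth of known layers): K_A = 65844 − 3250×23.6 = −10856; K_B = 16344.3 − 3250×(1.3 + 5.43) = −5528.2.
Balance: K_A = K_B − x×(3250 − 1020), so x = (K_B − K_A)/(3250 − 1020) = 5327.8/2230 = 2.39 km.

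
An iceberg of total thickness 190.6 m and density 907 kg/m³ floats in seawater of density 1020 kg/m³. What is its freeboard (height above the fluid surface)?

21.1 m

Floating equilibrium: submerged depth d = t ρ_obj/ρ_fluid = 190.6 m × 907/1020 = 169.5 m.
Freeboard = t − d = 190.6 m − 169.5 m = 21.1 m.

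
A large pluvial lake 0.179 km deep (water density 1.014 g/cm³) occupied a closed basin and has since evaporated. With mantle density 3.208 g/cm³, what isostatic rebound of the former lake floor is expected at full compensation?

u = d ρ_w/ρ_m = 0.179 km × 1.014/3.208 = 0.0566 km.

0.0566 km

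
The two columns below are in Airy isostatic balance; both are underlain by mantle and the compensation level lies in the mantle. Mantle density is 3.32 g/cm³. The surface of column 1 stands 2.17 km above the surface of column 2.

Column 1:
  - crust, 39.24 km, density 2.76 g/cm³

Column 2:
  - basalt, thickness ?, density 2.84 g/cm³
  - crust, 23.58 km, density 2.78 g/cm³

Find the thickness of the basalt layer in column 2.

4.24 km

Take the compensation level at the base of the deeper column (depth z_c below the surface of column 1) and equate Σ ρ_i t_i down to z_c; mantle fills any gap and the z_c terms cancel.
Column 1: 39.24×2.76 + (z_c − 39.24)×3.32
Column 2: 2.17×0 + x×2.84 + 23.58×2.78 + (z_c − 2.17 − 23.58 − x)×3.32
The z_c×3.32 term appears on both sides and cancels. Collect the known terms of each column as K = Σ(ρt)_known − 3.32 × (depth of known layers): K_1 = 108.3024 − 3.32×39.24 = −21.9744; K_2 = 65.5524 − 3.32×(2.17 + 23.58) = −19.9376.
Balance: K_1 = K_2 − x×(3.32 − 2.84), so x = (K_2 − K_1)/(3.32 − 2.84) = 2.0368/0.48 = 4.24 km.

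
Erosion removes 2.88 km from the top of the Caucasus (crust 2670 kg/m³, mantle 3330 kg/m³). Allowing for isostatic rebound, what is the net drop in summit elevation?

Rebound u = e ρ_c/ρ_m = 2.88 km × 2670/3330 = 2.309 km.
Net surface drop = e − u = 2.88 km − 2.309 km = e (ρ_m − ρ_c)/ρ_m = 0.571 km.

0.571 km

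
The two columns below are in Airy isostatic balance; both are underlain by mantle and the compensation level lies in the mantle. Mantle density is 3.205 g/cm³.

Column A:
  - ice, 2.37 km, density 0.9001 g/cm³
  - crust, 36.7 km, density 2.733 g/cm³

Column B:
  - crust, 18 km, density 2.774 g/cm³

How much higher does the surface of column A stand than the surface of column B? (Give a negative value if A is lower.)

For any compensation level in the mantle, the mantle terms cancel and isostasy reduces to e = (Σt_A − Σt_B) − (Σ(ρt)_A − Σ(ρt)_B) / ρ_m.
Σt_A = 39.07 km; Σt_B = 18 km; Σ(ρt)_A = 102.434337; Σ(ρt)_B = 49.932 (in km·g/cm³).
e = (39.07 − 18) − (102.434337 − 49.932) / 3.205 = 4.69 km.

4.69 km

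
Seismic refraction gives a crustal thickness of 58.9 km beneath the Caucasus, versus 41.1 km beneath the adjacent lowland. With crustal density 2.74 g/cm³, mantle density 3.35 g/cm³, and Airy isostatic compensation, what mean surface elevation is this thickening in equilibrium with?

3.24 km

Excess crust Δ = 58.9 km − 41.1 km = 17.8 km, split between elevation h and root r with h + r = Δ.
Airy balance ρ_c h = (ρ_m − ρ_c) r gives r = h ρ_c/(ρ_m − ρ_c), so h (1 + ρ_c/(ρ_m − ρ_c)) = Δ, i.e. h = Δ (ρ_m − ρ_c)/ρ_m.
h = 17.8 km × 0.61/3.35 = 3.24 km.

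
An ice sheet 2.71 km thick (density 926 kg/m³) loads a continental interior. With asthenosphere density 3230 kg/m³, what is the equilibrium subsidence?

0.777 km

By Archimedes' principle applied to the lithosphere: the ice load ρ_ice t is balanced by mantle displaced below, ρ_m s.
s = t ρ_ice / ρ_m = 2.71 km × 926/3230 = 0.777 km.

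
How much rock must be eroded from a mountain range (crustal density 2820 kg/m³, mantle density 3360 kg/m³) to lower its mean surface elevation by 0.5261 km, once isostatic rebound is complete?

Net drop Δ = e − u = e − e ρ_c/ρ_m = e (ρ_m − ρ_c)/ρ_m.
e = Δ ρ_m/(ρ_m − ρ_c) = 0.5261 km × 3360/540 = 3.27 km.

3.27 km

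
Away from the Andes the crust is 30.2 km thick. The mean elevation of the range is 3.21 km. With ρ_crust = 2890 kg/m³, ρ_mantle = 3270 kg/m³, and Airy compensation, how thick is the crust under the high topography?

Root depth r = h ρ_c / (ρ_m − ρ_c) = 3.21 km × 2890 / 380 = 24.41 km.
Total thickness = T + h + r = 30.2 km + 3.21 km + 24.41 km = 57.8 km.

57.8 km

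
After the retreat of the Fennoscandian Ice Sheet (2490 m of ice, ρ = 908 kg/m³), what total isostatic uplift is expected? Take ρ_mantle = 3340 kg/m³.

677 m

Removing the load lets mantle flow back in; uplift u satisfies ρ_ice t = ρ_m u.
u = t ρ_ice/ρ_m = 2490 m × 908/3340 = 677 m.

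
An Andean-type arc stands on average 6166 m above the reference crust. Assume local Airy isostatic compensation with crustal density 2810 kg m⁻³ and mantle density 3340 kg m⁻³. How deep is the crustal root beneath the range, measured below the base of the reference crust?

32700 m

Equating mass per unit area of the two columns: the weight of the topography is balanced by the buoyancy of the root, ρ_c h = (ρ_m − ρ_c) r.
r = h · ρ_c / (ρ_m − ρ_c) = 6166 m × 2810 / (3340 − 2810) = 32700 m.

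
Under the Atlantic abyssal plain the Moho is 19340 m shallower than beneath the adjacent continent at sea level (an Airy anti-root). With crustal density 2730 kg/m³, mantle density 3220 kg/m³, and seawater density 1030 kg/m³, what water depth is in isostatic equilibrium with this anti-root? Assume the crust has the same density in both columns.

5570 m

Replacing a thickness d of crust by seawater at the top must be balanced by replacing crust with mantle at the base: d (ρ_c − ρ_w) = a (ρ_m − ρ_c).
d = a (ρ_m − ρ_c)/(ρ_c − ρ_w) = 19340 m × 490/1700 = 5570 m.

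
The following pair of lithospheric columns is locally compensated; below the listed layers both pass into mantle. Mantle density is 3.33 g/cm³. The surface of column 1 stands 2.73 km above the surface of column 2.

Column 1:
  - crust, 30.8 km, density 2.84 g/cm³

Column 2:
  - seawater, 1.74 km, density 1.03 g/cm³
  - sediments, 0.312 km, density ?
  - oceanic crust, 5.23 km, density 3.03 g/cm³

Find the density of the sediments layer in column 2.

Take the compensation level at the base of the deeper column (depth z_c below the surface of column 1) and equate Σ ρ_i t_i down to z_c; mantle fills any gap and the z_c terms cancel.
Column 1: 30.8×2.84 + (z_c − 30.8)×3.33
Column 2: 2.73×0 + 1.74×1.03 + 0.312×ρ + 5.23×3.03 + (z_c − 2.73 − 7.282)×3.33
The z_c×3.33 term appears on both sides and cancels. Collect the known terms of each column as K = Σ(ρt)_known − 3.33 × (depth of known layers): K_1 = 87.472 − 3.33×30.8 = −15.092; K_2 = 17.6391 − 3.33×(2.73 + 7.282) = −15.70086.
Balance: K_1 = K_2 + 0.312×ρ, so ρ = (K_1 − K_2)/0.312 = 0.60886/0.312 = 1.95 g/cm³.

1.95 g/cm³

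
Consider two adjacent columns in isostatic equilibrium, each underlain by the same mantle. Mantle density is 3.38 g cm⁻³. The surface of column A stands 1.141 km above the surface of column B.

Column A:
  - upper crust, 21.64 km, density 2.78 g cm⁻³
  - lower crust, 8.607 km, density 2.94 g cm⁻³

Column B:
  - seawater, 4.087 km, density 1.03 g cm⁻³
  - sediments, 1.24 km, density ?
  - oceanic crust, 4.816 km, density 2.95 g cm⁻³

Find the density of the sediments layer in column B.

2.38 g cm⁻³

Take the compensation level at the base of the deeper column (depth z_c below the surface of column A) and equate Σ ρ_i t_i down to z_c; mantle fills any gap and the z_c terms cancel.
Column A: 21.64×2.78 + 8.607×2.94 + (z_c − 30.247)×3.38
Column B: 1.141×0 + 4.087×1.03 + 1.24×ρ + 4.816×2.95 + (z_c − 1.141 − 10.143)×3.38
The z_c×3.38 term appears on both sides and cancels. Collect the known terms of each column as K = Σ(ρt)_known − 3.38 × (depth of known layers): K_A = 85.46378 − 3.38×30.247 = −16.77108; K_B = 18.41681 − 3.38×(1.141 + 10.143) = −19.72311.
Balance: K_A = K_B + 1.24×ρ, so ρ = (K_A − K_B)/1.24 = 2.95203/1.24 = 2.38 g cm⁻³.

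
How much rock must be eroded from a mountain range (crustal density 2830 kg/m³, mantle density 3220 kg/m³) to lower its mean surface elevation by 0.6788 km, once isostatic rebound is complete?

5.6 km

Net drop Δ = e − u = e − e ρ_c/ρ_m = e (ρ_m − ρ_c)/ρ_m.
e = Δ ρ_m/(ρ_m − ρ_c) = 0.6788 km × 3220/390 = 5.6 km.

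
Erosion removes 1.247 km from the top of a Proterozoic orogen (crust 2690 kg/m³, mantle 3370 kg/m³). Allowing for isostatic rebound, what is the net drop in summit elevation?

Rebound u = e ρ_c/ρ_m = 1.247 km × 2690/3370 = 0.9954 km.
Net surface drop = e − u = 1.247 km − 0.9954 km = e (ρ_m − ρ_c)/ρ_m = 0.252 km.

0.252 km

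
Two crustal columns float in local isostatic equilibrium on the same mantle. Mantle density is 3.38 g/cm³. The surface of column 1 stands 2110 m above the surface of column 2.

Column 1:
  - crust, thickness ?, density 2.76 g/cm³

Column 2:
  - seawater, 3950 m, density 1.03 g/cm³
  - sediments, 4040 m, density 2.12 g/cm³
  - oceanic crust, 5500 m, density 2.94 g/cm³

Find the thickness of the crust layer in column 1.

38600 m

Take the compensation level at the base of the deeper column (depth z_c below the surface of column 1) and equate Σ ρ_i t_i down to z_c; mantle fills any gap and the z_c terms cancel.
Column 1: x×2.76 + (z_c − 0 − x)×3.38
Column 2: 2110×0 + 3950×1.03 + 4040×2.12 + 5500×2.94 + (z_c − 2110 − 13490)×3.38
The z_c×3.38 term appears on both sides and cancels. Collect the known terms of each column as K = Σ(ρt)_known − 3.38 × (depth of known layers): K_1 = 0 − 3.38×0 = 0; K_2 = 28803.3 − 3.38×(2110 + 13490) = −23924.7.
Balance: K_1 − x×(3.38 − 2.76) = K_2, so x = (K_1 − K_2)/(3.38 − 2.76) = 23924.7/0.62 = 38600 m.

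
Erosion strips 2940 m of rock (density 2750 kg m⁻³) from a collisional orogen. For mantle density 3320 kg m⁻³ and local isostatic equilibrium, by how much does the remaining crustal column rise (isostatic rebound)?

2440 m

Unloading: uplift u = e ρ_c/ρ_m = 2940 m × 2750/3320 = 2440 m.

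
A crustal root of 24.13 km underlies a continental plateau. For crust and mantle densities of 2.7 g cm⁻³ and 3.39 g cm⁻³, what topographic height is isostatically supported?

6.17 km

Isostatic balance requires: ρ_c h = (ρ_m − ρ_c) r.
h = r (ρ_m − ρ_c) / ρ_c = 24.13 km × (3.39 − 2.7) / 2.7 = 6.17 km.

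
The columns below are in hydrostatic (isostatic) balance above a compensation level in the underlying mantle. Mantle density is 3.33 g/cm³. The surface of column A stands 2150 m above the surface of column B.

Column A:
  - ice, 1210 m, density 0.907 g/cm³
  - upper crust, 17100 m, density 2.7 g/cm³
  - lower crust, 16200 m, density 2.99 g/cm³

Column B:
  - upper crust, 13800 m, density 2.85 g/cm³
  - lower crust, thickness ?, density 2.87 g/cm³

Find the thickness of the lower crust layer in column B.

Take the compensation level at the base of the deeper column (depth z_c below the surface of column A) and equate Σ ρ_i t_i down to z_c; mantle fills any gap and the z_c terms cancel.
Column A: 1210×0.907 + 17100×2.7 + 16200×2.99 + (z_c − 34510)×3.33
Column B: 2150×0 + 13800×2.85 + x×2.87 + (z_c − 2150 − 13800 − x)×3.33
The z_c×3.33 term appears on both sides and cancels. Collect the known terms of each column as K = Σ(ρt)_known − 3.33 × (depth of known layers): K_A = 95705.47 − 3.33×34510 = −19212.83; K_B = 39330 − 3.33×(2150 + 13800) = −13783.5.
Balance: K_A = K_B − x×(3.33 − 2.87), so x = (K_B − K_A)/(3.33 − 2.87) = 5429.33/0.46 = 11800 m.

11800 m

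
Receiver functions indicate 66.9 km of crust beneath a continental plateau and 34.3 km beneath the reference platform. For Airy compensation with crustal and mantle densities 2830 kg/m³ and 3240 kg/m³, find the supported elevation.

Excess crust Δ = 66.9 km − 34.3 km = 32.6 km, split between elevation h and root r with h + r = Δ.
Airy balance ρ_c h = (ρ_m − ρ_c) r gives r = h ρ_c/(ρ_m − ρ_c), so h (1 + ρ_c/(ρ_m − ρ_c)) = Δ, i.e. h = Δ (ρ_m − ρ_c)/ρ_m.
h = 32.6 km × 410/3240 = 4.13 km.

4.13 km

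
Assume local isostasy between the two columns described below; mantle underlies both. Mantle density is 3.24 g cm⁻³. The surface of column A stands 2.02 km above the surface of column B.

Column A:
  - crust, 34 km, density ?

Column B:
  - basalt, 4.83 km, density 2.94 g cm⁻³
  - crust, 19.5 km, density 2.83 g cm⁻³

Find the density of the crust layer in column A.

Take the compensation level at the base of the deeper column (depth z_c below the surface of column A) and equate Σ ρ_i t_i down to z_c; mantle fills any gap and the z_c terms cancel.
Column A: 34×ρ + (z_c − 34)×3.24
Column B: 2.02×0 + 4.83×2.94 + 19.5×2.83 + (z_c − 2.02 − 24.33)×3.24
The z_c×3.24 term appears on both sides and cancels. Collect the known terms of each column as K = Σ(ρt)_known − 3.24 × (depth of known layers): K_A = 0 − 3.24×34 = −110.16; K_B = 69.3852 − 3.24×(2.02 + 24.33) = −15.9888.
Balance: K_A + 34×ρ = K_B, so ρ = (K_B − K_A)/34 = 94.1712/34 = 2.77 g cm⁻³.

2.77 g cm⁻³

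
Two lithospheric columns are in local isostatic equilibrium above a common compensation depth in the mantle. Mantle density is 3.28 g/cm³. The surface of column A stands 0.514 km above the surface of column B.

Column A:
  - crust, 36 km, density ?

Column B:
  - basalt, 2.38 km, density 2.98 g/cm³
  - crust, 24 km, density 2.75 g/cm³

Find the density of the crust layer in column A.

Take the compensation level at the base of the deeper column (depth z_c below the surface of column A) and equate Σ ρ_i t_i down to z_c; mantle fills any gap and the z_c terms cancel.
Column A: 36×ρ + (z_c − 36)×3.28
Column B: 0.514×0 + 2.38×2.98 + 24×2.75 + (z_c − 0.514 − 26.38)×3.28
The z_c×3.28 term appears on both sides and cancels. Collect the known terms of each column as K = Σ(ρt)_known − 3.28 × (depth of known layers): K_A = 0 − 3.28×36 = −118.08; K_B = 73.0924 − 3.28×(0.514 + 26.38) = −15.11992.
Balance: K_A + 36×ρ = K_B, so ρ = (K_B − K_A)/36 = 102.96/36 = 2.86 g/cm³.

2.86 g/cm³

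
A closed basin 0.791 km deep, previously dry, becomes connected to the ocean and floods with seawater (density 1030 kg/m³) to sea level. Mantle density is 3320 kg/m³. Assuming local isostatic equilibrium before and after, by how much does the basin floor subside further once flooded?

After flooding the water column is d + s deep. Its weight must equal the weight of mantle displaced by the extra subsidence s: (d + s) ρ_w = s ρ_m.
s = d ρ_w / (ρ_m − ρ_w) = 0.791 km × 1030/(3320 − 1030) = 0.356 km.

0.356 km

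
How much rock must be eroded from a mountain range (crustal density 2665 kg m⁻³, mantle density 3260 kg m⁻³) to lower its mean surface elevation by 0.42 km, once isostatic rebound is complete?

Net drop Δ = e − u = e − e ρ_c/ρ_m = e (ρ_m − ρ_c)/ρ_m.
e = Δ ρ_m/(ρ_m − ρ_c) = 0.42 km × 3260/595 = 2.3 km.

2.3 km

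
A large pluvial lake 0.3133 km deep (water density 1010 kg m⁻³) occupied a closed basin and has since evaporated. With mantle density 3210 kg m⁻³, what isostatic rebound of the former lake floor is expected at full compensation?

u = d ρ_w/ρ_m = 0.3133 km × 1010/3210 = 0.0986 km.

0.0986 km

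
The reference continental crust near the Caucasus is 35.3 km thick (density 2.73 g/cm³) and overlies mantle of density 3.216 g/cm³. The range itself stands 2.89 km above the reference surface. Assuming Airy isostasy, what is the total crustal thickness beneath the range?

54.4 km

Root depth r = h ρ_c / (ρ_m − ρ_c) = 2.89 km × 2.73 / 0.486 = 16.23 km.
Total thickness = T + h + r = 35.3 km + 2.89 km + 16.23 km = 54.4 km.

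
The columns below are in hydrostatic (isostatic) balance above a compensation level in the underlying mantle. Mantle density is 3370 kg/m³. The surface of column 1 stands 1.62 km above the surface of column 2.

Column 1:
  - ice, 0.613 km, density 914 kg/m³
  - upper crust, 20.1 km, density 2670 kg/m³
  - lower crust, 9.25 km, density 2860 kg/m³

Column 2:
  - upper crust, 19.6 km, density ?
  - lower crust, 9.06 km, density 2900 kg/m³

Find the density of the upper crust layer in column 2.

2830 kg/m³

Take the compensation level at the base of the deeper column (depth z_c below the surface of column 1) and equate Σ ρ_i t_i down to z_c; mantle fills any gap and the z_c terms cancel.
Column 1: 0.613×914 + 20.1×2670 + 9.25×2860 + (z_c − 29.963)×3370
Column 2: 1.62×0 + 19.6×ρ + 9.06×2900 + (z_c − 1.62 − 28.66)×3370
The z_c×3370 term appears on both sides and cancels. Collect the known terms of each column as K = Σ(ρt)_known − 3370 × (depth of known layers): K_1 = 80682.282 − 3370×29.963 = −20293.028; K_2 = 26274 − 3370×(1.62 + 28.66) = −75769.6.
Balance: K_1 = K_2 + 19.6×ρ, so ρ = (K_1 − K_2)/19.6 = 55476.6/19.6 = 2830 kg/m³.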